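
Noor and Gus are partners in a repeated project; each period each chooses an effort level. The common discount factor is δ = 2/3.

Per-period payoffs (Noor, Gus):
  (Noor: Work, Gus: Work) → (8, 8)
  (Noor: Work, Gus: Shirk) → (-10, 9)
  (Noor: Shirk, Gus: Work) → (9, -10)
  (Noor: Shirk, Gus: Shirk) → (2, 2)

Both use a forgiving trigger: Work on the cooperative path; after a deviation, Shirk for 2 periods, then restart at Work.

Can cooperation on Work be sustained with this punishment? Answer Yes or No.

Yes

Comparing payoff streams over the 3 periods until play realigns: cooperate → 8(1+δ+…+δ^2); deviate → 9 + 2(δ+…+δ^2).
Cooperation is sustained iff (8−2)(δ+…+δ^2) ≥ 9−8.
δ+…+δ^2 = 2/3·(1−(2/3)^2)/(1−2/3) = 1.1111, and (9−8)/(8−2) = 0.1667.
1.1111 ≥ 0.1667, so cooperation is sustainable.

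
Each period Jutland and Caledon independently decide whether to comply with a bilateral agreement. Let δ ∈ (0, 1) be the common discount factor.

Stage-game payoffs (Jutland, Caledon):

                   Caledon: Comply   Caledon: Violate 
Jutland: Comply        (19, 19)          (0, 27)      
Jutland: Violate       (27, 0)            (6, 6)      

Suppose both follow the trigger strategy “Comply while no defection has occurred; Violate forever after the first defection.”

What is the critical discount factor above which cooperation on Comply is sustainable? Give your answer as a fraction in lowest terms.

Cooperation forever yields 19 each period: 19/(1−δ).
Deviating yields 27 once, then 6 forever: 27 + 6δ/(1−δ).
No profitable deviation requires 19/(1−δ) ≥ 27 + 6δ/(1−δ).
Multiplying by (1−δ): 19 ≥ 27(1−δ) + 6δ = 27 − 21δ.
So 21δ ≥ 8, i.e. δ ≥ 8/21.

8/21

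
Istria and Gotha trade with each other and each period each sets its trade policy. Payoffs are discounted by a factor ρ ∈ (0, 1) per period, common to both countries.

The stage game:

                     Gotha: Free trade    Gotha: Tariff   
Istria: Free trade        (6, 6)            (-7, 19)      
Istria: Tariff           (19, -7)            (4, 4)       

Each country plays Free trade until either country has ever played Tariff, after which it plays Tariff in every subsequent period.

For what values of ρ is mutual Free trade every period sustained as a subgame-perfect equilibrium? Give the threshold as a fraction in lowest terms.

One-period gain from deviating is 19 − 6 = 13. The loss is 6 − 4 = 2 in every subsequent period, with present value 2·ρ/(1−ρ).
Deviation is unprofitable when 2·ρ/(1−ρ) ≥ 13, i.e. ρ/(1−ρ) ≥ 13/2.
Equivalently ρ ≥ 13/(13+2) = 13/15.

13/15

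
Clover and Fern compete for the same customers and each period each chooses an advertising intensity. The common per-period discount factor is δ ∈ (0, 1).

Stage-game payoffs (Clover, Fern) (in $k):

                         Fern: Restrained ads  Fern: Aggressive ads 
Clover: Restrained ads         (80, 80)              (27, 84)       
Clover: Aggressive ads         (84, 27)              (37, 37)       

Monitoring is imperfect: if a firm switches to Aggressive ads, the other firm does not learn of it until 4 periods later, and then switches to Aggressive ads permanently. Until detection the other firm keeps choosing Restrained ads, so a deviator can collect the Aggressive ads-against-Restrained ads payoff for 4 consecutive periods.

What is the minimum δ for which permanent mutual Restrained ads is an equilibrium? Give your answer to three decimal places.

0.540

A deviator earns 84 for 4 periods, then 37 forever; cooperating earns 80 forever. Multiplying the IC by (1−δ):
80 ≥ 84(1−δ^4) + 37δ^4, so 47·δ^4 ≥ 4 and δ^4 ≥ 4/47.
δ ≥ (4/47)^(1/4) ≈ 0.540.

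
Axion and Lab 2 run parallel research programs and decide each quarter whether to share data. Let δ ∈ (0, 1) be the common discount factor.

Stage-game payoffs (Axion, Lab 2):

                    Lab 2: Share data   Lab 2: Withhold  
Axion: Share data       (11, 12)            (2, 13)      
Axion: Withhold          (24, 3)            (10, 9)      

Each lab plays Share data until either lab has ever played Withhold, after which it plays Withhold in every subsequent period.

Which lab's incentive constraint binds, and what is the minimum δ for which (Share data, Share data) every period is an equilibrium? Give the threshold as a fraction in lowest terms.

Axion; δ ≥ 13/14

For Axion: deviation gain 24−11 = 13, per-period punishment loss 11−10 = 1. IC gives δ ≥ 13/14.
For Lab 2: gain 1, loss 3 per period, so δ ≥ 1/4.
The tighter constraint is Axion's, so cooperation needs δ ≥ 13/14.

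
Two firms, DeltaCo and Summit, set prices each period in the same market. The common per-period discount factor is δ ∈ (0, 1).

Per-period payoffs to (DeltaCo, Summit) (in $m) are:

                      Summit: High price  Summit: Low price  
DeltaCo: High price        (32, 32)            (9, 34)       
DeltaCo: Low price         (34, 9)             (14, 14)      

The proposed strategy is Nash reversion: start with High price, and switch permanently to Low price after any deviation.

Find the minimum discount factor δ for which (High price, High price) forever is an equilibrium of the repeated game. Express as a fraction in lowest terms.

32/(1−δ) ≥ 34 + 14δ/(1−δ)
32 ≥ 34 − 20δ
δ ≥ 2/20 = 1/10.

1/10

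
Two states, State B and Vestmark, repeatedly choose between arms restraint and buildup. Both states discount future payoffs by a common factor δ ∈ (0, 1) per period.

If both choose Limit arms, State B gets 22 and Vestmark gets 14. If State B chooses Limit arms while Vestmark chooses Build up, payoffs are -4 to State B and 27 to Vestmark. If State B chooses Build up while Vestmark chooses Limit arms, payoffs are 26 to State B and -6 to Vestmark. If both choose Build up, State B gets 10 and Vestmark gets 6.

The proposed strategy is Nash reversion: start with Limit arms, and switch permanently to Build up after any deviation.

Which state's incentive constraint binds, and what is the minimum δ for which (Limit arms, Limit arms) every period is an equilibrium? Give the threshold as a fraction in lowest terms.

Vestmark; δ ≥ 13/21

State B's threshold: (26−22)/(26−10) = 1/4.
Vestmark's threshold: (27−14)/(27−6) = 13/21.
1/4 < 13/21, so Vestmark binds and δ* = 13/21.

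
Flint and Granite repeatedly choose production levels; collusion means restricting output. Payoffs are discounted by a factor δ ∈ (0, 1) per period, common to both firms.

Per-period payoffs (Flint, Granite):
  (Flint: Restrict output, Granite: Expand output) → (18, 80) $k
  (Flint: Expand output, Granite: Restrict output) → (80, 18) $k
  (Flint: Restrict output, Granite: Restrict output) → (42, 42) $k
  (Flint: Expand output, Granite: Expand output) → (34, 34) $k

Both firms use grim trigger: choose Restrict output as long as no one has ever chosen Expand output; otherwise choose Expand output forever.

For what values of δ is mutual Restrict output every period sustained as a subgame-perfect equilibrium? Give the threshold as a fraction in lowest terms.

19/23

One-period gain from deviating is 80 − 42 = 38. The loss is 42 − 34 = 8 in every subsequent period, with present value 8·δ/(1−δ).
Deviation is unprofitable when 8·δ/(1−δ) ≥ 38, i.e. δ/(1−δ) ≥ 19/4.
Equivalently δ ≥ 38/(38+8) = 19/23.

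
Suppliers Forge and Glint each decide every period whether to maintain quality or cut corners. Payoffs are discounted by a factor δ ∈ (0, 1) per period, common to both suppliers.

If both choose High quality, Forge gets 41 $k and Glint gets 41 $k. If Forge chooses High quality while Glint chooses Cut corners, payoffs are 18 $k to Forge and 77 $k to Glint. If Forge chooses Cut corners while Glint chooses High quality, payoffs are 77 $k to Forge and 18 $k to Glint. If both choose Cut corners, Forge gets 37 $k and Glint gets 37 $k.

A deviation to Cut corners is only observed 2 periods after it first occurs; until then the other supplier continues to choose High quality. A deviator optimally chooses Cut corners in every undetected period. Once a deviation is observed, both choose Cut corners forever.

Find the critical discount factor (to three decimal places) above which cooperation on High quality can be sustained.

0.949

The best deviation is to choose Cut corners for all 2 undetected periods, earning 77 each, then 37 forever once detected.
Deviation value: 77(1−δ^2)/(1−δ) + 37δ^2/(1−δ); cooperation value: 41/(1−δ).
IC: 41 ≥ 77(1−δ^2) + 37δ^2 = 77 − 40δ^2.
So δ^2 ≥ 36/40 = 9/10, giving δ ≥ (9/10)^(1/2) ≈ 0.949.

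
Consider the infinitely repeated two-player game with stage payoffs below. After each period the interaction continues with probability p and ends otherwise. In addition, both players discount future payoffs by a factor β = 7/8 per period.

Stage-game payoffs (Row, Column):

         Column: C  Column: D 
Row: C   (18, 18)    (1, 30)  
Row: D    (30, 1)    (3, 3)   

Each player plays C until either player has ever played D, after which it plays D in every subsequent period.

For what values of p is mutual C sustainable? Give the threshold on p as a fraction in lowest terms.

Expected continuation weight on next period's payoff is β·p = 7/8·p, which plays the role of the discount factor.
Cooperation requires 7/8·p ≥ (30−18)/(30−3) = 4/9, hence p ≥ 32/63.

32/63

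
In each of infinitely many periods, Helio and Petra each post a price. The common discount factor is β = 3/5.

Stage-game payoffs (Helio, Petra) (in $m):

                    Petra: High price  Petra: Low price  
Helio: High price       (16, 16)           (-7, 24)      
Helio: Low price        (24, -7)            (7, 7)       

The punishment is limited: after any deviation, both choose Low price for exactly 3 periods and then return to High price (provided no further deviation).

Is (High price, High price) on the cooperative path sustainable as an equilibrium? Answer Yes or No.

A one-shot deviation gives 24 now, then 7 for 3 periods, then back to 16.
Gain from deviating: (24−16) today; loss: (16−7) in each of the next 3 periods.
No-deviation condition: (16−7)(β+…+β^3) ≥ 24−16, i.e. β+…+β^3 ≥ 8/9.
At β = 3/5: β+…+β^3 = 1.1760 ≥ 0.8889.
So cooperation is sustainable.

Yes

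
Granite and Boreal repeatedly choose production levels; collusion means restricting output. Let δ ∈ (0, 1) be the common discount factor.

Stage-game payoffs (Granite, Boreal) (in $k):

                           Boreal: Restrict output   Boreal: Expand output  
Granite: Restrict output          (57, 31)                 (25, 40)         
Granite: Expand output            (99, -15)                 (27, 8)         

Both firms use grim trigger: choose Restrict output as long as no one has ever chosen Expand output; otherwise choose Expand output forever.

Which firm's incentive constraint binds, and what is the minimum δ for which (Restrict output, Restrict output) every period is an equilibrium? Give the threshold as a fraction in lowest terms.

Granite: cooperation gives 57 each period; deviation gives 99 once then 27 forever.
  57/(1−δ) ≥ 99 + 27δ/(1−δ) ⇒ δ ≥ 42/72 = 7/12.
Boreal: cooperation gives 31 each period; deviation gives 40 once then 8 forever.
  δ ≥ 9/32.
Both must hold, so the binding constraint is Granite's: δ ≥ 7/12.

Granite; δ ≥ 7/12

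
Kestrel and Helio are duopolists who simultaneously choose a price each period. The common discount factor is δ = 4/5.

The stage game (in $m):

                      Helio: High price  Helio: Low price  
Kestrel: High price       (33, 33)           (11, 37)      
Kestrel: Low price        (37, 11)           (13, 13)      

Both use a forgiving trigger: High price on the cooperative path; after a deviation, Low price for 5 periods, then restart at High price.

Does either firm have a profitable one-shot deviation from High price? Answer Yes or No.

No

IC: δ+…+δ^5 ≥ (37−33)/(33−13) = 1/5.
At δ = 4/5: partial sum = 2.6893 ≥ 0.2000. Cooperation sustainable.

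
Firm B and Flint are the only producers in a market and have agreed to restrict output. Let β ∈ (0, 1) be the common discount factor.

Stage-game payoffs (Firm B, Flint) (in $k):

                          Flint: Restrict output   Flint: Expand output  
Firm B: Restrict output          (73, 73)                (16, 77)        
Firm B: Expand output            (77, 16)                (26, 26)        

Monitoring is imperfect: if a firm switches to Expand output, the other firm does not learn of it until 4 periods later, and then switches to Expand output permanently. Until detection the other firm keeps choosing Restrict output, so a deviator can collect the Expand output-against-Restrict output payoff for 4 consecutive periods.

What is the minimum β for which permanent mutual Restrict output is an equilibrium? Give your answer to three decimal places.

A deviator earns 77 for 4 periods, then 26 forever; cooperating earns 73 forever. Multiplying the IC by (1−β):
73 ≥ 77(1−β^4) + 26β^4, so 51·β^4 ≥ 4 and β^4 ≥ 4/51.
β ≥ (4/51)^(1/4) ≈ 0.529.

0.529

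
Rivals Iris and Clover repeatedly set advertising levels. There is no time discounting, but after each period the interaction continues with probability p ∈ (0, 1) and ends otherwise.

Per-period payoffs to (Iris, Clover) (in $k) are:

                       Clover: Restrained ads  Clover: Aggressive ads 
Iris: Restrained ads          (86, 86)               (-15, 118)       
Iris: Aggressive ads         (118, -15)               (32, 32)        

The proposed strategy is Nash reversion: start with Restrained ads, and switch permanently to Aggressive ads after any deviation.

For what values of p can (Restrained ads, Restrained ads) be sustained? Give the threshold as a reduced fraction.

Expected cooperation value is 86 + p·86 + p²·86 + … = 86/(1−p); deviation gives 118 + p·32/(1−p).
86 ≥ 118(1−p) + 32p ⇒ 86p ≥ 32 ⇒ p ≥ 32/86 = 16/43.

16/43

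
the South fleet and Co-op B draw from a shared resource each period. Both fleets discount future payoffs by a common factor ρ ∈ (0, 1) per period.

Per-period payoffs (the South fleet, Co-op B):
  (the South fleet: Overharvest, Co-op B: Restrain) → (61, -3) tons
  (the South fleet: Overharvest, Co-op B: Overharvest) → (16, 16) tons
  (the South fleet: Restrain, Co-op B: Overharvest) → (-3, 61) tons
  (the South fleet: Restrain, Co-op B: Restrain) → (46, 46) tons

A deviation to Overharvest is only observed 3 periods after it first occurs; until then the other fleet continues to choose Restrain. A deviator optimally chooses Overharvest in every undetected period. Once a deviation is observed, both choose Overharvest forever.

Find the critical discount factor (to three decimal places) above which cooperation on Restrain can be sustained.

The best deviation is to choose Overharvest for all 3 undetected periods, earning 61 each, then 16 forever once detected.
Deviation value: 61(1−ρ^3)/(1−ρ) + 16ρ^3/(1−ρ); cooperation value: 46/(1−ρ).
IC: 46 ≥ 61(1−ρ^3) + 16ρ^3 = 61 − 45ρ^3.
So ρ^3 ≥ 15/45 = 1/3, giving ρ ≥ (1/3)^(1/3) ≈ 0.693.

0.693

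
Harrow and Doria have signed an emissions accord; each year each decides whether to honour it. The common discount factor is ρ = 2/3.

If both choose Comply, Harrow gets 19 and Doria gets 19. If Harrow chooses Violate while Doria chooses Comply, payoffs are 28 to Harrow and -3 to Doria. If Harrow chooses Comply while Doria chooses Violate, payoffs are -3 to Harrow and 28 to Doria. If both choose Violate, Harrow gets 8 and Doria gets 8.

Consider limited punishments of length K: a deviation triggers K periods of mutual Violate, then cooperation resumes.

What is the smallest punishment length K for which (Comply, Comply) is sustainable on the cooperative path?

2

Need Σ_{k=1}^{K} ρ^k ≥ (28−19)/(19−8) = 0.8182 at ρ = 2/3.
At K = 1 the sum is 0.6667 < 0.8182; at K = 2 it is 1.1111 ≥ 0.8182.
So the minimum punishment length is K = 2.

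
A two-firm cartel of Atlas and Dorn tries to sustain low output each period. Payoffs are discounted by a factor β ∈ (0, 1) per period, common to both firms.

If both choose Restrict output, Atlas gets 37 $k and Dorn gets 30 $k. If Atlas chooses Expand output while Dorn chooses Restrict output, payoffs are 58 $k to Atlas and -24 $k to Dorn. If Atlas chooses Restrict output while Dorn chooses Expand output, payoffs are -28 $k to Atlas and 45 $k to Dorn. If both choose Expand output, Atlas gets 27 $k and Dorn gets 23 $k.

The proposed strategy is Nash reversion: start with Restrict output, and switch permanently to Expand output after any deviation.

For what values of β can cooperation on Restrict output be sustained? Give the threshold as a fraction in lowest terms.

Atlas: cooperation gives 37 each period; deviation gives 58 once then 27 forever.
  37/(1−β) ≥ 58 + 27β/(1−β) ⇒ β ≥ 21/31.
Dorn: cooperation gives 30 each period; deviation gives 45 once then 23 forever.
  β ≥ 15/22.
Both must hold, so the binding constraint is Dorn's: β ≥ 15/22.

15/22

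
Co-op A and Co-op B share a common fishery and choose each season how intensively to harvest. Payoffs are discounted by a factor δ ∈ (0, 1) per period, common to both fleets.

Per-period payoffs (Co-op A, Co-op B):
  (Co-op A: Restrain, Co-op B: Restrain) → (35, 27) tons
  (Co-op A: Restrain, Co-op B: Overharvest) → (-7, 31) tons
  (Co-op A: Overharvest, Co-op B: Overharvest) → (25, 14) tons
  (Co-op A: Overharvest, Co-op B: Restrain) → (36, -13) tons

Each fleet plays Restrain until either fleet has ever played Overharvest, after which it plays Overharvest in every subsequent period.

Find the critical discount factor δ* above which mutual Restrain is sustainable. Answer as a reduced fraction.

Co-op A's threshold: (36−35)/(36−25) = 1/11.
Co-op B's threshold: (31−27)/(31−14) = 4/17.
1/11 < 4/17, so Co-op B binds and δ* = 4/17.

4/17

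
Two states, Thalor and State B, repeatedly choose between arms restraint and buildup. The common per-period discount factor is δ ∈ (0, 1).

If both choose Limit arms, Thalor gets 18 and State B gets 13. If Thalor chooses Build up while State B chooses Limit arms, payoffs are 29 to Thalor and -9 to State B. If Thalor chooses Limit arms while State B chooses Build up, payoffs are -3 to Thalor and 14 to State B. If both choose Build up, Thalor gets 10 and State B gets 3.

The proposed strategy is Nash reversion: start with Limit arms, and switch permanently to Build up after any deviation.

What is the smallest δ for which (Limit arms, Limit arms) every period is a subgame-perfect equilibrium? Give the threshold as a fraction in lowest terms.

11/19

Thalor's threshold: (29−18)/(29−10) = 11/19.
State B's threshold: (14−13)/(14−3) = 1/11.
11/19 > 1/11, so Thalor binds and δ* = 11/19.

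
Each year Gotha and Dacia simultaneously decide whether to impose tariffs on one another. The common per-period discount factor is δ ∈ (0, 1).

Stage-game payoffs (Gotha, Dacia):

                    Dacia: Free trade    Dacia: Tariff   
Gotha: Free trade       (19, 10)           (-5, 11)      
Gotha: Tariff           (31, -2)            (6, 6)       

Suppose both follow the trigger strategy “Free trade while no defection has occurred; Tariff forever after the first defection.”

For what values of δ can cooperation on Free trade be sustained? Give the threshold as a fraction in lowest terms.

12/25

For Gotha: deviation gain 31−19 = 12, per-period punishment loss 19−6 = 13. IC gives δ ≥ 12/25.
For Dacia: gain 1, loss 4 per period, so δ ≥ 1/5.
The tighter constraint is Gotha's, so cooperation needs δ ≥ 12/25.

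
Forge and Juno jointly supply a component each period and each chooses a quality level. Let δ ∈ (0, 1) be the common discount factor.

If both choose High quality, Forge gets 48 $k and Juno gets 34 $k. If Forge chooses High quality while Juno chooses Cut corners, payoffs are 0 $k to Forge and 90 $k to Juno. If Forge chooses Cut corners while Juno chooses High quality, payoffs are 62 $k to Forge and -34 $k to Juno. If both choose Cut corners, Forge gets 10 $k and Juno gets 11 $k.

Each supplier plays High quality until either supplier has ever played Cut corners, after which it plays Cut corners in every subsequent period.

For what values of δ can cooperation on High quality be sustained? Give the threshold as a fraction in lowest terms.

For Forge: deviation gain 62−48 = 14, per-period punishment loss 48−10 = 38. IC gives δ ≥ 14/52 = 7/26.
For Juno: gain 56, loss 23 per period, so δ ≥ 56/79.
The tighter constraint is Juno's, so cooperation needs δ ≥ 56/79.

56/79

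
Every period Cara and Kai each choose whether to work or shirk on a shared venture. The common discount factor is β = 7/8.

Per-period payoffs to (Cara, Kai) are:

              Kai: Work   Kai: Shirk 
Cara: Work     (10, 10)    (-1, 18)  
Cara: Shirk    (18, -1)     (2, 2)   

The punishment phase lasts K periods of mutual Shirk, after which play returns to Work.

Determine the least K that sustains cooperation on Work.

IC: β(1−β^K)/(1−β) ≥ (18−10)/(10−2) = 1.
With β = 7/8: need 1 − β^K ≥ 1·(1−7/8)/(7/8), i.e. β^K ≤ 0.8571.
Since (7/8)^1 = 0.8750 and (7/8)^2 = 0.7656, the smallest such K is 2.

2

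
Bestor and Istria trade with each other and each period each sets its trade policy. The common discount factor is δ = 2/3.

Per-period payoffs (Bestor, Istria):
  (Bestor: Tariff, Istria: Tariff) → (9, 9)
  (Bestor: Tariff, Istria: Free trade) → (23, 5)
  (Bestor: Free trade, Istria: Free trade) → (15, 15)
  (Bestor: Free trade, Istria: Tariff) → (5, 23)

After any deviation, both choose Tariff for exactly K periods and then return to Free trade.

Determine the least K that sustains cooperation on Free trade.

3

No profitable deviation requires (15−9)(δ+…+δ^K) ≥ 23−15, i.e. δ+…+δ^K ≥ 4/3 ≈ 1.3333.
With δ = 2/3, the partial sums are K=1: 0.6667, K=2: 1.1111, K=3: 1.4074.
K = 3 is the first length at which the sum reaches 1.3333.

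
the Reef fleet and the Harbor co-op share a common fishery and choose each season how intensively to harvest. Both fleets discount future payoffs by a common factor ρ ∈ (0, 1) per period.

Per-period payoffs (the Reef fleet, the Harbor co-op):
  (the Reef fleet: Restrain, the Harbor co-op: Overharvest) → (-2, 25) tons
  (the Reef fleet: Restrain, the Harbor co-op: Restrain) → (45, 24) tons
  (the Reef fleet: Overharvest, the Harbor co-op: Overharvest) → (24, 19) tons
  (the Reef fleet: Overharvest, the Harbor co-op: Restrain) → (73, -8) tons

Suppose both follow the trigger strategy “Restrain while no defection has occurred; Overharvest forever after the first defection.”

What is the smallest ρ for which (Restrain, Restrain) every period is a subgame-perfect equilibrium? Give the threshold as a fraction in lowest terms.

For the Reef fleet: deviation gain 73−45 = 28, per-period punishment loss 45−24 = 21. IC gives ρ ≥ 28/49 = 4/7.
For the Harbor co-op: gain 1, loss 5 per period, so ρ ≥ 1/6.
The tighter constraint is the Reef fleet's, so cooperation needs ρ ≥ 4/7.

4/7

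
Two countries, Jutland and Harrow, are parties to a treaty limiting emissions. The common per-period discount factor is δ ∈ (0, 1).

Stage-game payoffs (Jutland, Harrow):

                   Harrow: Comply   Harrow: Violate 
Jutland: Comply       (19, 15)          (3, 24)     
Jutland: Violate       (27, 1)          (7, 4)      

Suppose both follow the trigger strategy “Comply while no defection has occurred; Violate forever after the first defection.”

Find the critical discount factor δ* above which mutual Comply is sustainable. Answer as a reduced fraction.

For Jutland: deviation gain 27−19 = 8, per-period punishment loss 19−7 = 12. IC gives δ ≥ 8/20 = 2/5.
For Harrow: gain 9, loss 11 per period, so δ ≥ 9/20.
The tighter constraint is Harrow's, so cooperation needs δ ≥ 9/20.

9/20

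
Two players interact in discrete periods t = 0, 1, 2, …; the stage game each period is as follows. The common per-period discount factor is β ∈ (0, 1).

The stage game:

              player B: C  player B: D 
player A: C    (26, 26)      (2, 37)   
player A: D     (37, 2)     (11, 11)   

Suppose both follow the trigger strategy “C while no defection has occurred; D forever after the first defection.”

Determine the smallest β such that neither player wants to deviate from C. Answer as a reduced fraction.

One-period gain from deviating is 37 − 26 = 11. The loss is 26 − 11 = 15 in every subsequent period, with present value 15·β/(1−β).
Deviation is unprofitable when 15·β/(1−β) ≥ 11, i.e. β/(1−β) ≥ 11/15.
Equivalently β ≥ 11/(11+15) = 11/26.

11/26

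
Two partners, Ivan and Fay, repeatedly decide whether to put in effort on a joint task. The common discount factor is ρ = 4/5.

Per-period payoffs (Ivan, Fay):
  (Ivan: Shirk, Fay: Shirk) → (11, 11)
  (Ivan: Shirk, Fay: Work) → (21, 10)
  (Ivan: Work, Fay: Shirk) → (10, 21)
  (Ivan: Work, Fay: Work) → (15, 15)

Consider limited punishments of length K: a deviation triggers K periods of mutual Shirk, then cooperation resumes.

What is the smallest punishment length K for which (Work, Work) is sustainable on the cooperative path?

3

IC: ρ(1−ρ^K)/(1−ρ) ≥ (21−15)/(15−11) = 3/2.
With ρ = 4/5: need 1 − ρ^K ≥ 3/2·(1−4/5)/(4/5), i.e. ρ^K ≤ 0.6250.
Since (4/5)^2 = 0.6400 and (4/5)^3 = 0.5120, the smallest such K is 3.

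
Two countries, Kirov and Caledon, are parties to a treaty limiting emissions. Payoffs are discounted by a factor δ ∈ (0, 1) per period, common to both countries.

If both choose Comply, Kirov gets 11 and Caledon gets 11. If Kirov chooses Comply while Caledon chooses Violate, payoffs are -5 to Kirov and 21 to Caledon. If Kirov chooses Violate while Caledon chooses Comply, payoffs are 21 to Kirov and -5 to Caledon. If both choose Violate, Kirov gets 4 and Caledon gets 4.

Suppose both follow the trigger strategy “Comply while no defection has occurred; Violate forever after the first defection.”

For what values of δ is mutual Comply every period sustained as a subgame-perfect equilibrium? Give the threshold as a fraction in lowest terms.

10/17

Under grim trigger the critical discount factor is (T−C)/(T−P) with T = 21, C = 11, P = 4.
δ* = (21−11)/(21−4) = 10/17.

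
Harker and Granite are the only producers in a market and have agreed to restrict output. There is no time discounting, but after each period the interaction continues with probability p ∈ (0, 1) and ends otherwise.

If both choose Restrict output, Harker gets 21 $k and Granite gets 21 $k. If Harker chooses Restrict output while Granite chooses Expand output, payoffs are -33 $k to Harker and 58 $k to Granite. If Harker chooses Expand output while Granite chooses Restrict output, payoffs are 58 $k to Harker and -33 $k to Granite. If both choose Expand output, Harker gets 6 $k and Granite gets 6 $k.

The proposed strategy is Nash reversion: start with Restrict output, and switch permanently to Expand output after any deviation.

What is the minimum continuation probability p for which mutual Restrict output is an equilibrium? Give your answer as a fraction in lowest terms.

With no time discounting, the continuation probability p plays the role of the discount factor.
Grim-trigger IC: 21/(1−p) ≥ 58 + 6p/(1−p) ⇒ p ≥ (58−21)/(58−6) = 37/52.

37/52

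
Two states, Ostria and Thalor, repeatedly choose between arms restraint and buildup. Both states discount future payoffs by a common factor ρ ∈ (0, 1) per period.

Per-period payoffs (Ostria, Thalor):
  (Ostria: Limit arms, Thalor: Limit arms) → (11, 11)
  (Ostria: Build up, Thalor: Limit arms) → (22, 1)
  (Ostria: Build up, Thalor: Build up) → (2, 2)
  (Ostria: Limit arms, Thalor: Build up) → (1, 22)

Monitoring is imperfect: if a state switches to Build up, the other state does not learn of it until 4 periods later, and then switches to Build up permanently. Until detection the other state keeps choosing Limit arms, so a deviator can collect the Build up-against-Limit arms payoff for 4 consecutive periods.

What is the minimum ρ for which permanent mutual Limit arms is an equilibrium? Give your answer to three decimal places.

0.861

The best deviation is to choose Build up for all 4 undetected periods, earning 22 each, then 2 forever once detected.
Deviation value: 22(1−ρ^4)/(1−ρ) + 2ρ^4/(1−ρ); cooperation value: 11/(1−ρ).
IC: 11 ≥ 22(1−ρ^4) + 2ρ^4 = 22 − 20ρ^4.
So ρ^4 ≥ 11/20, giving ρ ≥ (11/20)^(1/4) ≈ 0.861.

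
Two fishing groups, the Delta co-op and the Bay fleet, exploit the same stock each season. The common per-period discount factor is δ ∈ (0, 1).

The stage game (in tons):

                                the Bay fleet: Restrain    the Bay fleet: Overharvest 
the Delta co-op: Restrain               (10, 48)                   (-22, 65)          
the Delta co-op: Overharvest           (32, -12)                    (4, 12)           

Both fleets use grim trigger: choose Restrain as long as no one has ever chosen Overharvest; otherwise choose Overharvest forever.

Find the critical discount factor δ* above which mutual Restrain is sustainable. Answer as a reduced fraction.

the Delta co-op's threshold: (32−10)/(32−4) = 11/14.
the Bay fleet's threshold: (65−48)/(65−12) = 17/53.
11/14 > 17/53, so the Delta co-op binds and δ* = 11/14.

11/14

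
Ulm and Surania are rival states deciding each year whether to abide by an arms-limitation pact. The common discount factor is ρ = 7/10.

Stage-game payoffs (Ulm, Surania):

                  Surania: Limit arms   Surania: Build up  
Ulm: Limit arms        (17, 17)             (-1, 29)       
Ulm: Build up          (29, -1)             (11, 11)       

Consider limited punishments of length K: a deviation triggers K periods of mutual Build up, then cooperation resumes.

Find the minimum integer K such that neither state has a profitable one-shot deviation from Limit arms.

No profitable deviation requires (17−11)(ρ+…+ρ^K) ≥ 29−17, i.e. ρ+…+ρ^K ≥ 2 ≈ 2.0000.
With ρ = 7/10, the partial sums are K=1: 0.7000, K=2: 1.1900, K=3: 1.5330, K=4: 1.7731, K=5: 1.9412, K=6: 2.0588.
K = 6 is the first length at which the sum reaches 2.0000.

6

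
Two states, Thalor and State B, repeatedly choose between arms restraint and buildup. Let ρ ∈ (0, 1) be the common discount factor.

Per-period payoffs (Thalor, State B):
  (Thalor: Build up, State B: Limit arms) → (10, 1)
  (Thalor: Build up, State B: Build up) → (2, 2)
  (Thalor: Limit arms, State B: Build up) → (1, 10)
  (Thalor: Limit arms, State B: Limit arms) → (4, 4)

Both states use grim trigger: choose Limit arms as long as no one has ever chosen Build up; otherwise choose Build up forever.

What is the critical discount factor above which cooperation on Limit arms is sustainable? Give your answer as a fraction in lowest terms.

3/4

Under grim trigger the critical discount factor is (T−C)/(T−P) with T = 10, C = 4, P = 2.
ρ* = (10−4)/(10−2) = 6/8 = 3/4.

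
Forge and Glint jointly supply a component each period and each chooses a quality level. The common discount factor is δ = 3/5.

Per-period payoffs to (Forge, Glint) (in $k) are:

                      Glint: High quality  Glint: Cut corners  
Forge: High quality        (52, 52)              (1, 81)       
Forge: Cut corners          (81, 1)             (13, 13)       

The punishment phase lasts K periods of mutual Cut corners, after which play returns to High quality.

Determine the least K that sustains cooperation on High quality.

2

No profitable deviation requires (52−13)(δ+…+δ^K) ≥ 81−52, i.e. δ+…+δ^K ≥ 29/39 ≈ 0.7436.
With δ = 3/5, the partial sums are K=1: 0.6000, K=2: 0.9600.
K = 2 is the first length at which the sum reaches 0.7436.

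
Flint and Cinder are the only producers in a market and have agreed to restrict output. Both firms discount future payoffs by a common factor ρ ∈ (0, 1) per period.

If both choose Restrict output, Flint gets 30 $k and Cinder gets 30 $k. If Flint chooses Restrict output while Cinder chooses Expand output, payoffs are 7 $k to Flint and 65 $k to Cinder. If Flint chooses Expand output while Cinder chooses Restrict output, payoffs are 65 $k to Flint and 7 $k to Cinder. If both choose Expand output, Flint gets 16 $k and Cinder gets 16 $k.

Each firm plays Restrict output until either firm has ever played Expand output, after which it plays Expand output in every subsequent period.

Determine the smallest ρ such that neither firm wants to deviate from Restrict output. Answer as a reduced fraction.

One-period gain from deviating is 65 − 30 = 35. The loss is 30 − 16 = 14 in every subsequent period, with present value 14·ρ/(1−ρ).
Deviation is unprofitable when 14·ρ/(1−ρ) ≥ 35, i.e. ρ/(1−ρ) ≥ 5/2.
Equivalently ρ ≥ 35/(35+14) = 5/7.

5/7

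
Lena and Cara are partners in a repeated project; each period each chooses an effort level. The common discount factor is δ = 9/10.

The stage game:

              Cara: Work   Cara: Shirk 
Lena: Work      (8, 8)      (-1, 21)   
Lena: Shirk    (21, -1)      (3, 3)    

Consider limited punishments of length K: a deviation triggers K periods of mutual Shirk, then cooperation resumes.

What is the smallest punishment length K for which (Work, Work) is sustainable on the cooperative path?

4

Need Σ_{k=1}^{K} δ^k ≥ (21−8)/(8−3) = 2.6000 at δ = 9/10.
At K = 3 the sum is 2.4390 < 2.6000; at K = 4 it is 3.0951 ≥ 2.6000.
So the minimum punishment length is K = 4.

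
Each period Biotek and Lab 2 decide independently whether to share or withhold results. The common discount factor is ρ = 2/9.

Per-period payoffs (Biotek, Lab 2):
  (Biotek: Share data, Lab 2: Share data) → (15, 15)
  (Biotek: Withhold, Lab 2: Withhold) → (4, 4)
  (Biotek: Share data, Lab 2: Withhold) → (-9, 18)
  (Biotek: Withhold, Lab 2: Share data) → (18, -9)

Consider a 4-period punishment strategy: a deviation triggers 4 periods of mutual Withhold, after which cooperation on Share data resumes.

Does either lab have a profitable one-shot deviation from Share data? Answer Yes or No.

No

A one-shot deviation gives 18 now, then 4 for 4 periods, then back to 15.
Gain from deviating: (18−15) today; loss: (15−4) in each of the next 4 periods.
No-deviation condition: (15−4)(ρ+…+ρ^4) ≥ 18−15, i.e. ρ+…+ρ^4 ≥ 3/11.
At ρ = 2/9: ρ+…+ρ^4 = 0.2850 ≥ 0.2727.
So cooperation is sustainable.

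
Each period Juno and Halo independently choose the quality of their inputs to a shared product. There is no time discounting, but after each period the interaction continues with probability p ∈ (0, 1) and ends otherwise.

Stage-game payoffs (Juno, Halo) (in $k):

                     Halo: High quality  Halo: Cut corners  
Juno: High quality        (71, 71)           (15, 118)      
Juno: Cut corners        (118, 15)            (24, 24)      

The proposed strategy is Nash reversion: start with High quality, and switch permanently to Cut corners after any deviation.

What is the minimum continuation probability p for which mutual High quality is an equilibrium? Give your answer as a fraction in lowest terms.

1/2

Expected cooperation value is 71 + p·71 + p²·71 + … = 71/(1−p); deviation gives 118 + p·24/(1−p).
71 ≥ 118(1−p) + 24p ⇒ 94p ≥ 47 ⇒ p ≥ 47/94 = 1/2.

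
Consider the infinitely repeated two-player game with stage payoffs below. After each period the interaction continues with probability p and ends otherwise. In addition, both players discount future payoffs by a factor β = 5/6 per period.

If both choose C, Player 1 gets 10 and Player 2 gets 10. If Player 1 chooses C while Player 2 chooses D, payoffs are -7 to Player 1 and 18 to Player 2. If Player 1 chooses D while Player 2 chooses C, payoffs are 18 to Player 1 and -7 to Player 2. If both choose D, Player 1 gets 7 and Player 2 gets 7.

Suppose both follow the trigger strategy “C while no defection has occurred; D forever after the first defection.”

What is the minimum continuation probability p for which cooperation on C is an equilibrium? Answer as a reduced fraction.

48/55

With continuation probability p and discount β, the effective per-period discount factor is βp.
Grim-trigger IC: βp ≥ (18−10)/(18−7) = 8/11.
So p ≥ (8/11)/(5/6) = 48/55.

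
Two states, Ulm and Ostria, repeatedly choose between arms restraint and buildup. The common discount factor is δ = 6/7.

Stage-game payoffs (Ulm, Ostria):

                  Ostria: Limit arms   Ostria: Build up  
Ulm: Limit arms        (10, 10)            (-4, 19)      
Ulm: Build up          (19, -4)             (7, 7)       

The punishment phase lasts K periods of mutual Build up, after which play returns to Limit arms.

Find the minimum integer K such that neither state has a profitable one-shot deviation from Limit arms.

Need Σ_{k=1}^{K} δ^k ≥ (19−10)/(10−7) = 3.0000 at δ = 6/7.
At K = 4 the sum is 2.7613 < 3.0000; at K = 5 it is 3.2240 ≥ 3.0000.
So the minimum punishment length is K = 5.

5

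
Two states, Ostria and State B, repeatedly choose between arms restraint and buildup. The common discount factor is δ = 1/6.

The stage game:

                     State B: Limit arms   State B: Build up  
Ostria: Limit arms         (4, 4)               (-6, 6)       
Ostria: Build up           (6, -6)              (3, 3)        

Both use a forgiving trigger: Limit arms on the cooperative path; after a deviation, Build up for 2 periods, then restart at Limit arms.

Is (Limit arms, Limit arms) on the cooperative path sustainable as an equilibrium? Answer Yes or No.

No

Comparing payoff streams over the 3 periods until play realigns: cooperate → 4(1+δ+…+δ^2); deviate → 6 + 3(δ+…+δ^2).
Cooperation is sustained iff (4−3)(δ+…+δ^2) ≥ 6−4.
δ+…+δ^2 = 1/6·(1−(1/6)^2)/(1−1/6) = 0.1944, and (6−4)/(4−3) = 2.0000.
0.1944 < 2.0000, so cooperation is not sustainable.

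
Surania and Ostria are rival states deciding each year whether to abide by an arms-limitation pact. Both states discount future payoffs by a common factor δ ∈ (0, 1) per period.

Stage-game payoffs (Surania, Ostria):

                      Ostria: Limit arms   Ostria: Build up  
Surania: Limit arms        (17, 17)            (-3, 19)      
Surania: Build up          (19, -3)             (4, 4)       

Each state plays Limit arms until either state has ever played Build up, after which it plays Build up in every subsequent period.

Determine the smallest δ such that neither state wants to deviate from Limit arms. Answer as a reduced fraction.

2/15

Cooperation forever yields 17 each period: 17/(1−δ).
Deviating yields 19 once, then 4 forever: 19 + 4δ/(1−δ).
No profitable deviation requires 17/(1−δ) ≥ 19 + 4δ/(1−δ).
Multiplying by (1−δ): 17 ≥ 19(1−δ) + 4δ = 19 − 15δ.
So 15δ ≥ 2, i.e. δ ≥ 2/15.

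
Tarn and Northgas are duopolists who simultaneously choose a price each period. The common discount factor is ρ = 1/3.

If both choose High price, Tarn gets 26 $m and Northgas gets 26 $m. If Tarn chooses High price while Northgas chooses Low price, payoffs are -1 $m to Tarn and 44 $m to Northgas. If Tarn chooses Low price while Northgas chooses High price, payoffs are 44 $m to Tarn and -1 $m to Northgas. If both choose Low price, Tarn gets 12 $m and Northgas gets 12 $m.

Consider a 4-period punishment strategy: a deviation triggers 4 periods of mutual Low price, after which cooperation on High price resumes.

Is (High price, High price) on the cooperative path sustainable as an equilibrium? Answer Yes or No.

IC: ρ+…+ρ^4 ≥ (44−26)/(26−12) = 9/7.
At ρ = 1/3: partial sum = 0.4938 < 1.2857. Cooperation not sustainable.

No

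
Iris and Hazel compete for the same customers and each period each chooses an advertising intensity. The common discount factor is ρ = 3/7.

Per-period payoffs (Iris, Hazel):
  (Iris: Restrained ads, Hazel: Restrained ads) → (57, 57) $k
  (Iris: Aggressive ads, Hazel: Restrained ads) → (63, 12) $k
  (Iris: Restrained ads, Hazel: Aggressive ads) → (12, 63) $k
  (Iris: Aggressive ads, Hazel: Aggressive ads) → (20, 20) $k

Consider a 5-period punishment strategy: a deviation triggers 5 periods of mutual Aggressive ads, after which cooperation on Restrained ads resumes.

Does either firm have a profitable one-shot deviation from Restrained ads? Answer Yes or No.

IC: ρ+…+ρ^5 ≥ (63−57)/(57−20) = 6/37.
At ρ = 3/7: partial sum = 0.7392 ≥ 0.1622. Cooperation sustainable.

No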